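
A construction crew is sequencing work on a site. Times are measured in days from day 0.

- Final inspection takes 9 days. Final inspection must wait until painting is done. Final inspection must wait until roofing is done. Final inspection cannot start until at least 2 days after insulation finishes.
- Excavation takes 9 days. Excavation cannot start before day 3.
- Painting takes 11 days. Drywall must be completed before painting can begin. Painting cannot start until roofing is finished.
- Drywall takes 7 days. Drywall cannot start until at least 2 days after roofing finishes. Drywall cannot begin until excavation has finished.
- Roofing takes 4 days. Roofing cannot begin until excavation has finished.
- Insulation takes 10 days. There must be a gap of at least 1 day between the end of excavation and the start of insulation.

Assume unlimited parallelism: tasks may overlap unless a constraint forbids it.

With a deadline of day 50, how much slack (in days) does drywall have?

Excavation waits on its own release at day 3, so it starts at day 3 and finishes at 3 + 9 = day 12.
After excavation (finishes day 12), roofing can start at day 12 and finishes at day 16.
Drywall has to wait for roofing (finishes day 16, plus 2-day gap → day 18); excavation (finishes day 12). The latest of these is day 18, so drywall runs day 18 to 18 + 7 = day 25.

Working backward from the deadline:
Final inspection has no dependents, so it just needs to finish by day 50. Starting by 50 − 9 = day 41 achieves that.
Painting has to be done before final inspection (must start by day 41). That means finishing by day 41, i.e. starting by 41 − 11 = day 30.
Drywall must finish before painting (must start by day 30). With a 7-day duration, drywall must start by 30 − 7 = day 23.
So drywall can start as early as day 18 and as late as day 23, giving 23 − 18 = 5 days of slack.

5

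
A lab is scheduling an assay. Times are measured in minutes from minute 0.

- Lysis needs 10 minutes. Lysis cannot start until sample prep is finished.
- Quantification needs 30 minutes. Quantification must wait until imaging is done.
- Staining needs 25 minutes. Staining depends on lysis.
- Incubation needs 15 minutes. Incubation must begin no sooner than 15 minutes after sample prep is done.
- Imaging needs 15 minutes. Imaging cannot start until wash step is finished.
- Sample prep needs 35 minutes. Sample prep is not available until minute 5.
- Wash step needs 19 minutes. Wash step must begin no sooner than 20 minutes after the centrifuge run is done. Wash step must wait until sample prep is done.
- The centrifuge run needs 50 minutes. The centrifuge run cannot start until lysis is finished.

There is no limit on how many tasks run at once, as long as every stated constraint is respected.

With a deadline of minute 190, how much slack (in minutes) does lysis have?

6

Sample prep waits on its own release at minute 5, so it starts at minute 5 and finishes at 5 + 35 = minute 40.
After sample prep (finishes minute 40), lysis can start at minute 40 and finishes at minute 50.

Working backward from the deadline:
Quantification has no dependents, so it just needs to finish by minute 190. Starting by 190 − 30 = minute 160 achieves that.
Imaging has to be done before quantification (must start by minute 160). That means finishing by minute 160, i.e. starting by 160 − 15 = minute 145.
Wash step has to be done before imaging (must start by minute 145). That means finishing by minute 145, i.e. starting by 145 − 19 = minute 126.
The centrifuge run has to be done before wash step (must start by minute 126, minus 20-minute gap → minute 106). That means finishing by minute 106, i.e. starting by 106 − 50 = minute 56.
To finish by minute 190, staining (duration 25) must start no later than minute 165.
Lysis feeds the centrifuge run (must start by minute 56); staining (must start by minute 165). Taking the minimum, lysis must finish by minute 56 and start by 56 − 10 = minute 46.
So lysis can start as early as minute 40 and as late as minute 46, giving 46 − 40 = 6 minutes of slack.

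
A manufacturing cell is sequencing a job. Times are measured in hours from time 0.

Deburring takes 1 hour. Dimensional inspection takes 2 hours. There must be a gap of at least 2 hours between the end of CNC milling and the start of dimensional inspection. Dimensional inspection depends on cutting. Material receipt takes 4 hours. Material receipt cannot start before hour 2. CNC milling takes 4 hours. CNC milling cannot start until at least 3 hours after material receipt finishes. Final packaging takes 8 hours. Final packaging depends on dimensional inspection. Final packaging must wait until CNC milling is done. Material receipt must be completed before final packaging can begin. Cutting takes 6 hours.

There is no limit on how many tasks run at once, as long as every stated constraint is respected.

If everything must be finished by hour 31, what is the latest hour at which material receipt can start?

8

Nothing follows final packaging; the deadline of hour 31 is its only limit. It must start by 31 − 8 = hour 23.
Dimensional inspection feeds into final packaging (must start by hour 23); so dimensional inspection must finish by hour 23 and therefore start by hour 21.
CNC milling feeds dimensional inspection (must start by hour 21, minus 2-hour gap → hour 19); final packaging (must start by hour 23). Taking the minimum, CNC milling must finish by hour 19 and start by 19 − 4 = hour 15.
Material receipt feeds CNC milling (must start by hour 15, minus 3-hour gap → hour 12); final packaging (must start by hour 23). Taking the minimum, material receipt must finish by hour 12 and start by 12 − 4 = hour 8.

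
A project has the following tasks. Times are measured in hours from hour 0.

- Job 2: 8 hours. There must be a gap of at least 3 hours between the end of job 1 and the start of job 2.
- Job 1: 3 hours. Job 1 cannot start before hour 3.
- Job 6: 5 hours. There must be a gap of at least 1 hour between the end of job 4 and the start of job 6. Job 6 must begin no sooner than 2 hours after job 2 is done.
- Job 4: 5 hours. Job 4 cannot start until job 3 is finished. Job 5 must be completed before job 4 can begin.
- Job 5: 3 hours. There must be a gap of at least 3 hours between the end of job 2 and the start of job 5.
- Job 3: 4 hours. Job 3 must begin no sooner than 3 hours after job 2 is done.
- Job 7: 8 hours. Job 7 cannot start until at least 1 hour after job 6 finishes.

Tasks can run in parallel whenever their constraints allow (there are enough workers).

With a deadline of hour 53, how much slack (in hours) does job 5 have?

After its own release at hour 3, job 1 can start at hour 3 and finishes at hour 6.
After job 1 (finishes hour 6, plus 3-hour gap → hour 9), job 2 can start at hour 9 and finishes at hour 17.
Job 5 waits on job 2 (finishes hour 17, plus 3-hour gap → hour 20), so it starts at hour 20 and finishes at 20 + 3 = hour 23.

Working backward from the deadline:
To finish by hour 53, job 7 (duration 8) must start no later than hour 45.
Job 6 must finish before job 7 (must start by hour 45, minus 1-hour gap → hour 44). With a 5-hour duration, job 6 must start by 44 − 5 = hour 39.
Job 4 must finish before job 6 (must start by hour 39, minus 1-hour gap → hour 38). With a 5-hour duration, job 4 must start by 38 − 5 = hour 33.
Job 5 must finish before job 4 (must start by hour 33). With a 3-hour duration, job 5 must start by 33 − 3 = hour 30.
So job 5 can start as early as hour 20 and as late as hour 30, giving 30 − 20 = 10 hours of slack.

10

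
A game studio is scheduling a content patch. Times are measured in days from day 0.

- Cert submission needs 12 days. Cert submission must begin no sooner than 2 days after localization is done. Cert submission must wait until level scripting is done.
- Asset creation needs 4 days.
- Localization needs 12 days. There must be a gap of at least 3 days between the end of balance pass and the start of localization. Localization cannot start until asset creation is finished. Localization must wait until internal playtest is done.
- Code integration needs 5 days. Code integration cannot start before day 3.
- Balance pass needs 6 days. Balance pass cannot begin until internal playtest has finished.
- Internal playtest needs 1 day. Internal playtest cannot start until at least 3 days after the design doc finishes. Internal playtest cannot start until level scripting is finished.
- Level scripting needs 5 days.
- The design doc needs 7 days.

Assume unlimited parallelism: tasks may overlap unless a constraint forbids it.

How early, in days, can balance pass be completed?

Level scripting can start immediately at day 0; it finishes at day 5.
The design doc has no prerequisites, so it starts at day 0 and finishes at day 7.
Internal playtest cannot start until the design doc (finishes day 7, plus 3-day gap → day 10); level scripting (finishes day 5). The controlling bound is day 10, so internal playtest finishes at 10 + 1 = day 11.
Balance pass cannot begin until internal playtest (finishes day 11). It runs from day 11 to 11 + 6 = day 17.

17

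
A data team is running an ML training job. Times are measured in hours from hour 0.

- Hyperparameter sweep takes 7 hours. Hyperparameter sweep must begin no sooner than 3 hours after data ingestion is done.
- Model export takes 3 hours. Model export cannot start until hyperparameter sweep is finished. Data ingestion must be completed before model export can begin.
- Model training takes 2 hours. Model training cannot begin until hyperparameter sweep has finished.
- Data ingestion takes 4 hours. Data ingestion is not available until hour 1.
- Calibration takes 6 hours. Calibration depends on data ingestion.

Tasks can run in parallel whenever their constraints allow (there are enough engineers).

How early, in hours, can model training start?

15

After its own release at hour 1, data ingestion can start at hour 1 and finishes at hour 5.
After data ingestion (finishes hour 5, plus 3-hour gap → hour 8), hyperparameter sweep can start at hour 8 and finishes at hour 15.
Model training waits on hyperparameter sweep (finishes hour 15), so the earliest it can start is hour 15.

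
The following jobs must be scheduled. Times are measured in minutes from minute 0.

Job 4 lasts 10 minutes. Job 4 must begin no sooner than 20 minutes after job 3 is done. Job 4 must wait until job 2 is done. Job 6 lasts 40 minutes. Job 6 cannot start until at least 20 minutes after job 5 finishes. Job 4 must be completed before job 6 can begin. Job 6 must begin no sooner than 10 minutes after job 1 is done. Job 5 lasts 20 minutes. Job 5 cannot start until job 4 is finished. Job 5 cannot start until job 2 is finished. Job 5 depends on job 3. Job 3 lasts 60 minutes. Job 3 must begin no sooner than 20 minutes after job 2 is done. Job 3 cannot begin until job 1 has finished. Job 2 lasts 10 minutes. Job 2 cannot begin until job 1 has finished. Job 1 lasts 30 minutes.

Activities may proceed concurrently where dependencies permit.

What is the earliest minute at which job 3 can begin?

Nothing blocks job 1, so it runs from minute 0 to minute 30.
Job 2 cannot begin until job 1 (finishes minute 30). It runs from minute 30 to 30 + 10 = minute 40.
Job 3 waits on job 2 (finishes minute 40, plus 20-minute gap → minute 60); job 1 (finishes minute 30). The latest of these is minute 60, which is the earliest job 3 can start.

60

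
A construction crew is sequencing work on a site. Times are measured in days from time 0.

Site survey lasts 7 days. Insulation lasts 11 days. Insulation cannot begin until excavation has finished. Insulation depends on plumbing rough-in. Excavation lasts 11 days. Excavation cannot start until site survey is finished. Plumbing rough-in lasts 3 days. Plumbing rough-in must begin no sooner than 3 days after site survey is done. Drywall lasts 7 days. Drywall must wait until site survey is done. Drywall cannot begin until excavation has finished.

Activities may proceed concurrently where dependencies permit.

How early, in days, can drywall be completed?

25

Site survey can start immediately at day 0; it finishes at day 7.
After site survey (finishes day 7), excavation can start at day 7 and finishes at day 18.
Drywall needs all of site survey (finishes day 7); excavation (finishes day 18). That puts its earliest start at day 18; it finishes at 18 + 7 = day 25.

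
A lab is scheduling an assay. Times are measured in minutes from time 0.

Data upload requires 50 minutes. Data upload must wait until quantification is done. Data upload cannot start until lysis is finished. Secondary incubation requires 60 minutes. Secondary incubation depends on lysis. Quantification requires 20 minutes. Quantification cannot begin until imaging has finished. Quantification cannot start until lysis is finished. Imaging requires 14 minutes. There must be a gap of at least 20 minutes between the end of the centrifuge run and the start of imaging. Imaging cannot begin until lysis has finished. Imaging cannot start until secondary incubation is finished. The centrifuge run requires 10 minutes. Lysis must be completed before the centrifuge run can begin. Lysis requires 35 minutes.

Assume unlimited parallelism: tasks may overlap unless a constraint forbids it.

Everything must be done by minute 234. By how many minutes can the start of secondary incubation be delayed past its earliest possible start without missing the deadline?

Lysis can start immediately at minute 0; it finishes at minute 35.
After lysis (finishes minute 35), secondary incubation can start at minute 35 and finishes at minute 95.

Working backward from the deadline:
Nothing follows data upload; the deadline of minute 234 is its only limit. It must start by 234 − 50 = minute 184.
Since data upload (must start by minute 184) depends on it, quantification must finish by minute 184. Backing off its 20-minute duration gives a latest start of minute 164.
Imaging has to be done before quantification (must start by minute 164). That means finishing by minute 164, i.e. starting by 164 − 14 = minute 150.
Secondary incubation feeds into imaging (must start by minute 150); so secondary incubation must finish by minute 150 and therefore start by minute 90.
So secondary incubation can start as early as minute 35 and as late as minute 90, giving 90 − 35 = 55 minutes of slack.

55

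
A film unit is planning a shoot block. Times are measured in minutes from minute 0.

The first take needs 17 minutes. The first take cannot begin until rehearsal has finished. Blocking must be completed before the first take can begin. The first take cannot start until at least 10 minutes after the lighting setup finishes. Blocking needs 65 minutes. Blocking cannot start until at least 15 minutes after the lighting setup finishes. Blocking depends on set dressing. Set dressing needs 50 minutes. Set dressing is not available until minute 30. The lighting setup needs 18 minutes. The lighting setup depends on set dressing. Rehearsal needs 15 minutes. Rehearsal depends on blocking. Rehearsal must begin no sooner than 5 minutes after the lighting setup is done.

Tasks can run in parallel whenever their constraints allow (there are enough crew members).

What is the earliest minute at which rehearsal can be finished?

193

Set dressing waits on its own release at minute 30, so it starts at minute 30 and finishes at 30 + 50 = minute 80.
The lighting setup cannot begin until set dressing (finishes minute 80). It runs from minute 80 to 80 + 18 = minute 98.
For blocking: the lighting setup (finishes minute 98, plus 15-minute gap → minute 113); set dressing (finishes minute 80). Taking the maximum gives a start of minute 113, and it finishes at 113 + 65 = minute 178.
Rehearsal needs all of blocking (finishes minute 178); the lighting setup (finishes minute 98, plus 5-minute gap → minute 103). That puts its earliest start at minute 178; it finishes at 178 + 15 = minute 193.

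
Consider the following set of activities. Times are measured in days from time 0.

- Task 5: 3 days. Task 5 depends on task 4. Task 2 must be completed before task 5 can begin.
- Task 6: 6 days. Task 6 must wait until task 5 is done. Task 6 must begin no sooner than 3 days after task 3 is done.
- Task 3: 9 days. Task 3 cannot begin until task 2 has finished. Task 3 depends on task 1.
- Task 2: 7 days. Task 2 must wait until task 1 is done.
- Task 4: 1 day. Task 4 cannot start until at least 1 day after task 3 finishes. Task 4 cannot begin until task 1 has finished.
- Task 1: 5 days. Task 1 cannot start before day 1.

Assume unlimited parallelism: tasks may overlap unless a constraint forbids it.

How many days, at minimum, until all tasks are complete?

Task 1 waits on its own release at day 1, so it starts at day 1 and finishes at 1 + 5 = day 6.
Task 2 cannot begin until task 1 (finishes day 6). It runs from day 6 to 6 + 7 = day 13.
Task 3 needs all of task 2 (finishes day 13); task 1 (finishes day 6). That puts its earliest start at day 13; it finishes at 13 + 9 = day 22.
Task 4 cannot start until task 3 (finishes day 22, plus 1-day gap → day 23); task 1 (finishes day 6). The controlling bound is day 23, so task 4 finishes at 23 + 1 = day 24.
Task 5 needs all of task 4 (finishes day 24); task 2 (finishes day 13). That puts its earliest start at day 24; it finishes at 24 + 3 = day 27.
Task 6 needs all of task 5 (finishes day 27); task 3 (finishes day 22, plus 3-day gap → day 25). That puts its earliest start at day 27; it finishes at 27 + 6 = day 33.
All tasks are finished once the last one completes. Finish times: Task 1 at 6, Task 2 at 13, Task 3 at 22, Task 4 at 24, Task 5 at 27, Task 6 at 33. The latest is day 33.

33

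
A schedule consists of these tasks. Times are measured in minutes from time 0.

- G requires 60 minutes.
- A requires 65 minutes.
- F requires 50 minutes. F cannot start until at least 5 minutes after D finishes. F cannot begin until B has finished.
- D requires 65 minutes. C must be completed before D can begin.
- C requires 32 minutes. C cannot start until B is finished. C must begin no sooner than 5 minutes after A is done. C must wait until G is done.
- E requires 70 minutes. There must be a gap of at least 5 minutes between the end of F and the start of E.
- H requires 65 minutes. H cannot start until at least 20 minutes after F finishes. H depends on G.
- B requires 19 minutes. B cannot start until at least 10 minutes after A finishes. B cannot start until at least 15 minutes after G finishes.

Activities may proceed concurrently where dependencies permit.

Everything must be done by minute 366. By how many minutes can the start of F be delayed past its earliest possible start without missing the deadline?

G can start immediately at minute 0; it finishes at minute 60.
Nothing blocks A, so it runs from minute 0 to minute 65.
B has to wait for A (finishes minute 65, plus 10-minute gap → minute 75); G (finishes minute 60, plus 15-minute gap → minute 75). The latest of these is minute 75, so B runs minute 75 to 75 + 19 = minute 94.
For C: B (finishes minute 94); A (finishes minute 65, plus 5-minute gap → minute 70); G (finishes minute 60). Taking the maximum gives a start of minute 94, and it finishes at 94 + 32 = minute 126.
D cannot begin until C (finishes minute 126). It runs from minute 126 to 126 + 65 = minute 191.
F needs all of D (finishes minute 191, plus 5-minute gap → minute 196); B (finishes minute 94). That puts its earliest start at minute 196; it finishes at 196 + 50 = minute 246.

Working backward from the deadline:
E has no dependents, so it just needs to finish by minute 366. Starting by 366 − 70 = minute 296 achieves that.
Nothing follows H; the deadline of minute 366 is its only limit. It must start by 366 − 65 = minute 301.
For F: E (must start by minute 296, minus 5-minute gap → minute 291); H (must start by minute 301, minus 20-minute gap → minute 281). The most restrictive is minute 281; with a 50-minute duration, F must start by minute 231.
So F can start as early as minute 196 and as late as minute 231, giving 231 − 196 = 35 minutes of slack.

35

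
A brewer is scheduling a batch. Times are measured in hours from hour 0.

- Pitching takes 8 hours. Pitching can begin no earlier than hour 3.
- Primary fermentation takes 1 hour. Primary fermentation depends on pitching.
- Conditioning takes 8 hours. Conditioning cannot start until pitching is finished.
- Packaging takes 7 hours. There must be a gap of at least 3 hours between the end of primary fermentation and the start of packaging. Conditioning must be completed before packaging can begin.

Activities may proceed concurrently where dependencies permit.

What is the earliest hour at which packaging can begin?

19

Pitching cannot begin until its own release at hour 3. It runs from hour 3 to 3 + 8 = hour 11.
Conditioning waits on pitching (finishes hour 11), so it starts at hour 11 and finishes at 11 + 8 = hour 19.
Primary fermentation waits on pitching (finishes hour 11), so it starts at hour 11 and finishes at 11 + 1 = hour 12.
Packaging waits on primary fermentation (finishes hour 12, plus 3-hour gap → hour 15); conditioning (finishes hour 19). The latest of these is hour 19, which is the earliest packaging can start.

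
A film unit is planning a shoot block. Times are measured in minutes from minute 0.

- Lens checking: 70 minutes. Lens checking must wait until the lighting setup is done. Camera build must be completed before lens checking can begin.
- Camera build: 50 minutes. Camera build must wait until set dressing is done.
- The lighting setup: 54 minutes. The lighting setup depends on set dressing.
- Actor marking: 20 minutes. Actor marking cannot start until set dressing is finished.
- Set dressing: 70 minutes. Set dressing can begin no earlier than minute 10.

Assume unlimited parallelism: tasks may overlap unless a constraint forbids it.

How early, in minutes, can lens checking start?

134

Set dressing cannot begin until its own release at minute 10. It runs from minute 10 to 10 + 70 = minute 80.
After set dressing (finishes minute 80), camera build can start at minute 80 and finishes at minute 130.
After set dressing (finishes minute 80), the lighting setup can start at minute 80 and finishes at minute 134.
Lens checking waits on the lighting setup (finishes minute 134); camera build (finishes minute 130). The latest of these is minute 134, which is the earliest lens checking can start.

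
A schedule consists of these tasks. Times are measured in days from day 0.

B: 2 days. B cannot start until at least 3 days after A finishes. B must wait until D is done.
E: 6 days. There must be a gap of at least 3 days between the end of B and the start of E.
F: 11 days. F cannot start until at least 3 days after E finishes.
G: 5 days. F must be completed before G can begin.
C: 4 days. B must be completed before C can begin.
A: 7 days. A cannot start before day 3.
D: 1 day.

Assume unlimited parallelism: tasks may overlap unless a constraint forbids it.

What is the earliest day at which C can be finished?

D can start immediately at day 0; it finishes at day 1.
After its own release at day 3, A can start at day 3 and finishes at day 10.
B cannot start until A (finishes day 10, plus 3-day gap → day 13); D (finishes day 1). The controlling bound is day 13, so B finishes at 13 + 2 = day 15.
C cannot begin until B (finishes day 15). It runs from day 15 to 15 + 4 = day 19.

19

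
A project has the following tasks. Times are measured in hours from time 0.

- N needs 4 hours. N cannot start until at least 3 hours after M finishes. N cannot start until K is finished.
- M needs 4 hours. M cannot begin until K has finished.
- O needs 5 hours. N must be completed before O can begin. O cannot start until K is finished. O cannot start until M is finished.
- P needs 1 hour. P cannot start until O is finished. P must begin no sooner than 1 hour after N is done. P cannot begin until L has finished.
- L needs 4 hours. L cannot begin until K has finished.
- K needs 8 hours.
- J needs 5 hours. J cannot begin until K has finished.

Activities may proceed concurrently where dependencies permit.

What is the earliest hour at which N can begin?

K can start immediately at hour 0; it finishes at hour 8.
M waits on K (finishes hour 8), so it starts at hour 8 and finishes at 8 + 4 = hour 12.
N waits on M (finishes hour 12, plus 3-hour gap → hour 15); K (finishes hour 8). The latest of these is hour 15, which is the earliest N can start.

15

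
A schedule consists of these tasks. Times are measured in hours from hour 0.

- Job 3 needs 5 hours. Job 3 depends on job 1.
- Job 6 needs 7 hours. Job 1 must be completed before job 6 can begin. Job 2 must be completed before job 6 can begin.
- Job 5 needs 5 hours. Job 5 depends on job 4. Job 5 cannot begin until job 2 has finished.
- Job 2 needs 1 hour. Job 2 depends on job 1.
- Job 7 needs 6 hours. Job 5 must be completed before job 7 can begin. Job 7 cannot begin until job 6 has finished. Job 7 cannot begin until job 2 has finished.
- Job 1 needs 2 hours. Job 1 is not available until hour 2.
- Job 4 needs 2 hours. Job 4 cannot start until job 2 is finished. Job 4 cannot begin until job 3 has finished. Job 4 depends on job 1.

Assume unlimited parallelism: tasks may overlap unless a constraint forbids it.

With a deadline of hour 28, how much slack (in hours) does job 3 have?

6

Job 1 waits on its own release at hour 2, so it starts at hour 2 and finishes at 2 + 2 = hour 4.
Job 3 waits on job 1 (finishes hour 4), so it starts at hour 4 and finishes at 4 + 5 = hour 9.

Working backward from the deadline:
Job 7 has no dependents, so it just needs to finish by hour 28. Starting by 28 − 6 = hour 22 achieves that.
Job 5 has to be done before job 7 (must start by hour 22). That means finishing by hour 22, i.e. starting by 22 − 5 = hour 17.
Job 4 has to be done before job 5 (must start by hour 17). That means finishing by hour 17, i.e. starting by 17 − 2 = hour 15.
Job 3 has to be done before job 4 (must start by hour 15). That means finishing by hour 15, i.e. starting by 15 − 5 = hour 10.
So job 3 can start as early as hour 4 and as late as hour 10, giving 10 − 4 = 6 hours of slack.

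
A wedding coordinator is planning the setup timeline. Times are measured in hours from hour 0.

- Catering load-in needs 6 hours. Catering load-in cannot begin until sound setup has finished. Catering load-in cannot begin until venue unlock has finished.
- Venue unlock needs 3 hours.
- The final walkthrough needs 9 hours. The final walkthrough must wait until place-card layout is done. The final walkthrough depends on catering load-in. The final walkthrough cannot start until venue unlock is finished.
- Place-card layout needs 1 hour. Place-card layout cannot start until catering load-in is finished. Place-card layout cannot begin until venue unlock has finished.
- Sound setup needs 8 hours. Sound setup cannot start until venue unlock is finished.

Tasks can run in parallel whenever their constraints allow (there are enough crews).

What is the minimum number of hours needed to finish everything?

27

Venue unlock has no prerequisites, so it starts at hour 0 and finishes at hour 3.
Sound setup waits on venue unlock (finishes hour 3), so it starts at hour 3 and finishes at 3 + 8 = hour 11.
Catering load-in has to wait for sound setup (finishes hour 11); venue unlock (finishes hour 3). The latest of these is hour 11, so catering load-in runs hour 11 to 11 + 6 = hour 17.
Place-card layout has to wait for catering load-in (finishes hour 17); venue unlock (finishes hour 3). The latest of these is hour 17, so place-card layout runs hour 17 to 17 + 1 = hour 18.
The final walkthrough cannot start until place-card layout (finishes hour 18); catering load-in (finishes hour 17); venue unlock (finishes hour 3). The controlling bound is hour 18, so the final walkthrough finishes at 18 + 9 = hour 27.
All tasks are finished once the last one completes. Finish times: Venue unlock at 3, Sound setup at 11, Catering load-in at 17, Place-card layout at 18, The final walkthrough at 27. The latest is hour 27.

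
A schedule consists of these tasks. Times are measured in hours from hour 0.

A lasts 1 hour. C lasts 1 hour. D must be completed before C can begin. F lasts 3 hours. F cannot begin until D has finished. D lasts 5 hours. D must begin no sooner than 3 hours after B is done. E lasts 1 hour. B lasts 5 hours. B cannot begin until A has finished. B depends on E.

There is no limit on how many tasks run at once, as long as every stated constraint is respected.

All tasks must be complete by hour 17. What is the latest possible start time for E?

0

C must finish by hour 17; it takes 1 hour, so it must start by 17 − 1 = hour 16.
F must finish by hour 17; it takes 3 hours, so it must start by 17 − 3 = hour 14.
D has several dependents: C (must start by hour 16); F (must start by hour 14). The earliest of those limits is hour 14, so D must start by 14 − 5 = hour 9.
B must finish before D (must start by hour 9, minus 3-hour gap → hour 6). With a 5-hour duration, B must start by 6 − 5 = hour 1.
E must finish before B (must start by hour 1). With a 1-hour duration, E must start by 1 − 1 = hour 0.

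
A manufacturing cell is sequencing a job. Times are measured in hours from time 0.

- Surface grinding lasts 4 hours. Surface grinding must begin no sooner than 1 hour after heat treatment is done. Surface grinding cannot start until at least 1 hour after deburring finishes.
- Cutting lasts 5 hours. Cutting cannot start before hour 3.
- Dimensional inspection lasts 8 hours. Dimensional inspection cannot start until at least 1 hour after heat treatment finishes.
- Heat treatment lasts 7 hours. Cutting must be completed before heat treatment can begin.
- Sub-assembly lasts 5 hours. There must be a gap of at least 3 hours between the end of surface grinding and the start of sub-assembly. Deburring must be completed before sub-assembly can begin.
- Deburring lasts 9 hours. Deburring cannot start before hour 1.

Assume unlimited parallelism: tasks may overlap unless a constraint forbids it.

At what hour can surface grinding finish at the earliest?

20

Deburring waits on its own release at hour 1, so it starts at hour 1 and finishes at 1 + 9 = hour 10.
After its own release at hour 3, cutting can start at hour 3 and finishes at hour 8.
After cutting (finishes hour 8), heat treatment can start at hour 8 and finishes at hour 15.
Surface grinding needs all of heat treatment (finishes hour 15, plus 1-hour gap → hour 16); deburring (finishes hour 10, plus 1-hour gap → hour 11). That puts its earliest start at hour 16; it finishes at 16 + 4 = hour 20.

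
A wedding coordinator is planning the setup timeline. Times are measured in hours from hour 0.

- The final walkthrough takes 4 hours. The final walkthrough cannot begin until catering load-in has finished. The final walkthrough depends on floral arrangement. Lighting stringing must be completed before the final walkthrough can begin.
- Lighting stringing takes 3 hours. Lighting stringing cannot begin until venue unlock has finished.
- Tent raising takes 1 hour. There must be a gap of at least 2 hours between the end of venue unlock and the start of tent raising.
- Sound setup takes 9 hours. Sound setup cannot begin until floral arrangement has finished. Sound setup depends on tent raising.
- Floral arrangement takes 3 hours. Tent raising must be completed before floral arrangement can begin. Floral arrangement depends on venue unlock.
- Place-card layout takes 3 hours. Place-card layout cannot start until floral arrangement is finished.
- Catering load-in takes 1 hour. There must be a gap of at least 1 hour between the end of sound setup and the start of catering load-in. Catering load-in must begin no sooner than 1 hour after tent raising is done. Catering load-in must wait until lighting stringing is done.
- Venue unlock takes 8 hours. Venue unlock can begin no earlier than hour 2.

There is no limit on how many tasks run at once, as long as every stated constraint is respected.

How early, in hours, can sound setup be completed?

After its own release at hour 2, venue unlock can start at hour 2 and finishes at hour 10.
After venue unlock (finishes hour 10, plus 2-hour gap → hour 12), tent raising can start at hour 12 and finishes at hour 13.
Floral arrangement needs all of tent raising (finishes hour 13); venue unlock (finishes hour 10). That puts its earliest start at hour 13; it finishes at 13 + 3 = hour 16.
Sound setup needs all of floral arrangement (finishes hour 16); tent raising (finishes hour 13). That puts its earliest start at hour 16; it finishes at 16 + 9 = hour 25.

25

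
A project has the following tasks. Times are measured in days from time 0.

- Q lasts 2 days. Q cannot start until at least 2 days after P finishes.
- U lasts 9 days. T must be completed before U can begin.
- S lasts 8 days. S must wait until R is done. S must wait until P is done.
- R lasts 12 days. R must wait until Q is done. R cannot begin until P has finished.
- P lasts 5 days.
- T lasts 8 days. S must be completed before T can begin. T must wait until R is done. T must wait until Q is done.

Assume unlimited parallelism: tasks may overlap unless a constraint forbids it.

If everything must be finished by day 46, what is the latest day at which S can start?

21

Nothing follows U; the deadline of day 46 is its only limit. It must start by 46 − 9 = day 37.
T must finish before U (must start by day 37). With an 8-day duration, T must start by 37 − 8 = day 29.
Since T (must start by day 29) depends on it, S must finish by day 29. Backing off its 8-day duration gives a latest start of day 21.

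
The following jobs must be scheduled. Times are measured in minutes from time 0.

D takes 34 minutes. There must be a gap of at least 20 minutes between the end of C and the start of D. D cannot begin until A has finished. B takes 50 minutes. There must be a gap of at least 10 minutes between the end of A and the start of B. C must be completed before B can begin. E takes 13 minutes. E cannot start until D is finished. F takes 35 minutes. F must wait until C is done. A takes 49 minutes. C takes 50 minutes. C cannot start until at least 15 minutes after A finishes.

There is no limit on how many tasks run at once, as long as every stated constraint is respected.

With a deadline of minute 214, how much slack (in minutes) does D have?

Nothing blocks A, so it runs from minute 0 to minute 49.
C waits on A (finishes minute 49, plus 15-minute gap → minute 64), so it starts at minute 64 and finishes at 64 + 50 = minute 114.
D needs all of C (finishes minute 114, plus 20-minute gap → minute 134); A (finishes minute 49). That puts its earliest start at minute 134; it finishes at 134 + 34 = minute 168.

Working backward from the deadline:
E must finish by minute 214; it takes 13 minutes, so it must start by 214 − 13 = minute 201.
D has to be done before E (must start by minute 201). That means finishing by minute 201, i.e. starting by 201 − 34 = minute 167.
So D can start as early as minute 134 and as late as minute 167, giving 167 − 134 = 33 minutes of slack.

33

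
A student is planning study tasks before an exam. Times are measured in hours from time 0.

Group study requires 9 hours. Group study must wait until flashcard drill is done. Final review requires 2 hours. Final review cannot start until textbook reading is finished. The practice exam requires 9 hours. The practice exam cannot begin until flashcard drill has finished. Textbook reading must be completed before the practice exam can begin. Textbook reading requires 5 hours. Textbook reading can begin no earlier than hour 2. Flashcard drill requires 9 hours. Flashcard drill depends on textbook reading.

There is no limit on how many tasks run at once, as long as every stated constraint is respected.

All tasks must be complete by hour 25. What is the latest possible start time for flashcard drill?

7

The practice exam must finish by hour 25; it takes 9 hours, so it must start by 25 − 9 = hour 16.
Group study has no dependents, so it just needs to finish by hour 25. Starting by 25 − 9 = hour 16 achieves that.
Flashcard drill has several dependents: the practice exam (must start by hour 16); group study (must start by hour 16). The earliest of those limits is hour 16, so flashcard drill must start by 16 − 9 = hour 7.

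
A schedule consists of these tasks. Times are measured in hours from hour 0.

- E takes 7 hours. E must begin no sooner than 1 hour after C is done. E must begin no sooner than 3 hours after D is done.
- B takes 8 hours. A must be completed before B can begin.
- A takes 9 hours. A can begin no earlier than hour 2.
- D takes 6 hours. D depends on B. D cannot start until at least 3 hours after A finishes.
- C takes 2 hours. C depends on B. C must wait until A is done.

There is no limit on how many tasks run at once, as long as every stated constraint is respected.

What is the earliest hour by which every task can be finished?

35

After its own release at hour 2, A can start at hour 2 and finishes at hour 11.
B waits on A (finishes hour 11), so it starts at hour 11 and finishes at 11 + 8 = hour 19.
D cannot start until B (finishes hour 19); A (finishes hour 11, plus 3-hour gap → hour 14). The controlling bound is hour 19, so D finishes at 19 + 6 = hour 25.
For C: B (finishes hour 19); A (finishes hour 11). Taking the maximum gives a start of hour 19, and it finishes at 19 + 2 = hour 21.
E needs all of C (finishes hour 21, plus 1-hour gap → hour 22); D (finishes hour 25, plus 3-hour gap → hour 28). That puts its earliest start at hour 28; it finishes at 28 + 7 = hour 35.
All tasks are finished once the last one completes. Finish times: A at 11, B at 19, C at 21, D at 25, E at 35. The latest is hour 35.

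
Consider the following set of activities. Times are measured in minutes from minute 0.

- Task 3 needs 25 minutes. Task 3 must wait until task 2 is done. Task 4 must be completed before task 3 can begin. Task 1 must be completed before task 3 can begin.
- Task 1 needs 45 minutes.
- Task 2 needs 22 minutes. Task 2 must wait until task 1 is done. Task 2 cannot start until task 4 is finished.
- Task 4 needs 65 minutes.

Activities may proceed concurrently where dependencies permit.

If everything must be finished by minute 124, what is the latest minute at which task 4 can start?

To finish by minute 124, task 3 (duration 25) must start no later than minute 99.
Task 2 feeds into task 3 (must start by minute 99); so task 2 must finish by minute 99 and therefore start by minute 77.
Task 4 must finish in time for task 2 (must start by minute 77); task 3 (must start by minute 99). The tightest is minute 77, so task 4 must start by 77 − 65 = minute 12.

12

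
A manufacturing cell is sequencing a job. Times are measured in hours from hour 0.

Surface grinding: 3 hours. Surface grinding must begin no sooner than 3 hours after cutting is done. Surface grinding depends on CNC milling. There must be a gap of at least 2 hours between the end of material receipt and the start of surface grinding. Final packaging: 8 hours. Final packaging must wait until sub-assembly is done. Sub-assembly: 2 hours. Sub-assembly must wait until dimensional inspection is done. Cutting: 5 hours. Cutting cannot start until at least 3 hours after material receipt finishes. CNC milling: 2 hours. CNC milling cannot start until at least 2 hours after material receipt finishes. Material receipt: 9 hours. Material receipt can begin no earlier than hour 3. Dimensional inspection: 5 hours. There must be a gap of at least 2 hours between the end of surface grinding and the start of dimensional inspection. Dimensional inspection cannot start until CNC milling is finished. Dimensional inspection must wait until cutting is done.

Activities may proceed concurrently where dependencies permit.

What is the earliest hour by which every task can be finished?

43

After its own release at hour 3, material receipt can start at hour 3 and finishes at hour 12.
CNC milling cannot begin until material receipt (finishes hour 12, plus 2-hour gap → hour 14). It runs from hour 14 to 14 + 2 = hour 16.
Cutting cannot begin until material receipt (finishes hour 12, plus 3-hour gap → hour 15). It runs from hour 15 to 15 + 5 = hour 20.
Surface grinding has to wait for cutting (finishes hour 20, plus 3-hour gap → hour 23); CNC milling (finishes hour 16); material receipt (finishes hour 12, plus 2-hour gap → hour 14). The latest of these is hour 23, so surface grinding runs hour 23 to 23 + 3 = hour 26.
Dimensional inspection needs all of surface grinding (finishes hour 26, plus 2-hour gap → hour 28); CNC milling (finishes hour 16); cutting (finishes hour 20). That puts its earliest start at hour 28; it finishes at 28 + 5 = hour 33.
After dimensional inspection (finishes hour 33), sub-assembly can start at hour 33 and finishes at hour 35.
After sub-assembly (finishes hour 35), final packaging can start at hour 35 and finishes at hour 43.
All tasks are finished once the last one completes. Finish times: Material receipt at 12, Cutting at 20, CNC milling at 16, Surface grinding at 26, Dimensional inspection at 33, Sub-assembly at 35, Final packaging at 43. The latest is hour 43.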